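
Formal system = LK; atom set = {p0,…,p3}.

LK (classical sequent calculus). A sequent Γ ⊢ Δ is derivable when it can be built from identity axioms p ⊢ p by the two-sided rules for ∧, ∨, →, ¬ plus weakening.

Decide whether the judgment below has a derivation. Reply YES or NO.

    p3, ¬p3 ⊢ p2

Proof tree:
[¬L] p3, ¬p3 ⊢ p2
  [WR] p3 ⊢ p3, p2
    [Ax] p3 ⊢ p3

Result: YES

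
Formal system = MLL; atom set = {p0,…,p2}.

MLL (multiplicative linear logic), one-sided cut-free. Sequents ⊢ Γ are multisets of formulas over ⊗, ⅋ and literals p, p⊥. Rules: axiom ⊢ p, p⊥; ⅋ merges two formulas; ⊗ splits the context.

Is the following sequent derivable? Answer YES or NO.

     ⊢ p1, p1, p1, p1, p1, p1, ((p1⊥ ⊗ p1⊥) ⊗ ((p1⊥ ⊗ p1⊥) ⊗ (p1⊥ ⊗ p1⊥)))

Derivation trace:
[⊗]  ⊢ p1, p1, p1, p1, p1, p1, ((p1⊥ ⊗ p1⊥) ⊗ ((p1⊥ ⊗ p1⊥) ⊗ (p1⊥ ⊗ p1⊥)))
  [⊗]  ⊢ p1, p1, (p1⊥ ⊗ p1⊥)
    [Ax]  ⊢ p1, p1⊥
    [Ax]  ⊢ p1, p1⊥
  [⊗]  ⊢ p1, p1, p1, p1, ((p1⊥ ⊗ p1⊥) ⊗ (p1⊥ ⊗ p1⊥))
    [⊗]  ⊢ p1, p1, (p1⊥ ⊗ p1⊥)
      [Ax]  ⊢ p1, p1⊥
      [Ax]  ⊢ p1, p1⊥
    [⊗]  ⊢ p1, p1, (p1⊥ ⊗ p1⊥)
      [Ax]  ⊢ p1, p1⊥
      [Ax]  ⊢ p1, p1⊥

Result: YES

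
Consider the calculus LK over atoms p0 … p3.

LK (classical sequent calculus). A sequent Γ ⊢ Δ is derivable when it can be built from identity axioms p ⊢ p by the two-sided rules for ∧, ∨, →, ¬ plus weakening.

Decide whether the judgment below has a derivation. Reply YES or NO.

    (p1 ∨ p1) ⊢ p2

Search for a countermodel by truth-table:
  v=0000: Γ:[(p1 ∨ p1)=F] Δ:[p2=F] refutes=False
  v=0001: Γ:[(p1 ∨ p1)=F] Δ:[p2=F] refutes=False
  v=0010: Γ:[(p1 ∨ p1)=F] Δ:[p2=T] refutes=False
  v=0011: Γ:[(p1 ∨ p1)=F] Δ:[p2=T] refutes=False
  v=0100: Γ:[(p1 ∨ p1)=T] Δ:[p2=F] refutes=True  ← countermodel

Result: NO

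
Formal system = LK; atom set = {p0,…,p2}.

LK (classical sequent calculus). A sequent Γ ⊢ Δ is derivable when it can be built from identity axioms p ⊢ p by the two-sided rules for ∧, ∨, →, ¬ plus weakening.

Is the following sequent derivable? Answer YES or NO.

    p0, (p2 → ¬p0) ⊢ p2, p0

Derivation trace:
[→L] p0, (p2 → ¬p0) ⊢ p2, p0
  [WR] p0 ⊢ p0, p2
    [Ax] p0 ⊢ p0
  [WR] p0, ¬p0 ⊢ p2
    [¬L] p0, ¬p0 ⊢ 
      [Ax] p0 ⊢ p0

Result: YES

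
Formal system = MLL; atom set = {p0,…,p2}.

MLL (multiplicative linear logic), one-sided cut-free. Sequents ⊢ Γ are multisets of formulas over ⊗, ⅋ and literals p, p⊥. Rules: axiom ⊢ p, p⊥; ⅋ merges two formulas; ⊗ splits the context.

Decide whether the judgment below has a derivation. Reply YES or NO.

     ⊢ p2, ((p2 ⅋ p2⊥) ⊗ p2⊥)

Proof tree:
[⊗]  ⊢ p2, ((p2 ⅋ p2⊥) ⊗ p2⊥)
  [⅋]  ⊢ (p2 ⅋ p2⊥)
    [Ax]  ⊢ p2, p2⊥
  [Ax]  ⊢ p2, p2⊥

Result: YES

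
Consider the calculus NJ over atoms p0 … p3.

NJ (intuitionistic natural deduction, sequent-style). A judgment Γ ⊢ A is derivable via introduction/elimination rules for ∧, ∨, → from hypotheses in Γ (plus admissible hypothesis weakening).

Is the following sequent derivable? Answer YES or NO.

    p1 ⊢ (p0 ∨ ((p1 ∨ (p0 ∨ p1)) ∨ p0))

Proof tree:
[∨I₂] p1 ⊢ (p0 ∨ ((p1 ∨ (p0 ∨ p1)) ∨ p0))
  [∨I₁] p1 ⊢ ((p1 ∨ (p0 ∨ p1)) ∨ p0)
    [∨I₂] p1 ⊢ (p1 ∨ (p0 ∨ p1))
      [∨I₂] p1 ⊢ (p0 ∨ p1)
        [Ax] p1 ⊢ p1

Result: YES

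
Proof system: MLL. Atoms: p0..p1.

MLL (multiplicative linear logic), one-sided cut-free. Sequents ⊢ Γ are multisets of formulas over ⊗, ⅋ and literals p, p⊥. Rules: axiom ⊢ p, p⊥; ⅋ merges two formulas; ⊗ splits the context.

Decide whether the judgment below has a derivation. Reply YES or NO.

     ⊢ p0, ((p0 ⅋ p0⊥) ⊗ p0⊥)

Derivation (root first):
[⊗]  ⊢ p0, ((p0 ⅋ p0⊥) ⊗ p0⊥)
  [⅋]  ⊢ (p0 ⅋ p0⊥)
    [Ax]  ⊢ p0, p0⊥
  [Ax]  ⊢ p0, p0⊥

Result: YES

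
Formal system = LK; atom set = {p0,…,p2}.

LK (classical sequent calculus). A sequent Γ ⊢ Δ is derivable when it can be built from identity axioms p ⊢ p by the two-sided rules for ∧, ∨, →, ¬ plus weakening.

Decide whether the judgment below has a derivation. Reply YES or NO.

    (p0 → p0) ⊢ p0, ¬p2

Truth-table refutation:
  v=000: Γ:[(p0 → p0)=T] Δ:[p0=F, ¬p2=T] refutes=False
  v=001: Γ:[(p0 → p0)=T] Δ:[p0=F, ¬p2=F] refutes=True  ← countermodel

Result: NO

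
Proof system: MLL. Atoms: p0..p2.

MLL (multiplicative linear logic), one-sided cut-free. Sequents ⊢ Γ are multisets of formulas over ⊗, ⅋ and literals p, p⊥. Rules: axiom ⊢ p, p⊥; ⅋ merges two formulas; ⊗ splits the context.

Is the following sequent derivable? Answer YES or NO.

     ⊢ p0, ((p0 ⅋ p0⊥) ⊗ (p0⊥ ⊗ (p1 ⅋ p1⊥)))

Derivation trace:
[⊗]  ⊢ p0, ((p0 ⅋ p0⊥) ⊗ (p0⊥ ⊗ (p1 ⅋ p1⊥)))
  [⅋]  ⊢ (p0 ⅋ p0⊥)
    [Ax]  ⊢ p0, p0⊥
  [⊗]  ⊢ p0, (p0⊥ ⊗ (p1 ⅋ p1⊥))
    [Ax]  ⊢ p0, p0⊥
    [⅋]  ⊢ (p1 ⅋ p1⊥)
      [Ax]  ⊢ p1, p1⊥

Result: YES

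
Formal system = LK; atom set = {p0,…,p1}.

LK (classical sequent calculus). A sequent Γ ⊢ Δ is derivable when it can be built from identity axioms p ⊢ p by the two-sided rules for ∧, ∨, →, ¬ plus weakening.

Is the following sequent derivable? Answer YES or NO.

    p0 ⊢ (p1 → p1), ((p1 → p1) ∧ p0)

Proof tree:
[∧R] p0 ⊢ (p1 → p1), ((p1 → p1) ∧ p0)
  [WL] p0 ⊢ (p1 → p1)
    [→R]  ⊢ (p1 → p1)
      [Ax] p1 ⊢ p1
  [WR]  ⊢ (p1 → p1), p0
    [→R]  ⊢ (p1 → p1)
      [Ax] p1 ⊢ p1

Result: YES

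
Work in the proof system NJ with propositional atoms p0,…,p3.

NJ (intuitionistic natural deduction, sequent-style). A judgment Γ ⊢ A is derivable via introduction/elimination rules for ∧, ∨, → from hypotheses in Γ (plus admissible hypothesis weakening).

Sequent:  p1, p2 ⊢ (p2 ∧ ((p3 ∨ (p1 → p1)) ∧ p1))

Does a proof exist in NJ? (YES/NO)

Proof tree:
[∧I] p1, p2 ⊢ (p2 ∧ ((p3 ∨ (p1 → p1)) ∧ p1))
  [Ax] p2 ⊢ p2
  [∧I] p1 ⊢ ((p3 ∨ (p1 → p1)) ∧ p1)
    [∨I₂]  ⊢ (p3 ∨ (p1 → p1))
      [→I]  ⊢ (p1 → p1)
        [Ax] p1 ⊢ p1
    [Ax] p1 ⊢ p1

Result: YES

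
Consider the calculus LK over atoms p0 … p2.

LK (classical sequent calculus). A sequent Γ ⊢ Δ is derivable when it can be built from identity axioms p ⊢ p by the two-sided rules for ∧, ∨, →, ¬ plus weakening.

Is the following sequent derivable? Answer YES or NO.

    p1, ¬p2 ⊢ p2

Enumerate valuations to refute Γ ⊢ Δ:
  v=000: Γ:[p1=F, ¬p2=T] Δ:[p2=F] refutes=False
  v=001: Γ:[p1=F, ¬p2=F] Δ:[p2=T] refutes=False
  v=010: Γ:[p1=T, ¬p2=T] Δ:[p2=F] refutes=True  ← countermodel

Result: NO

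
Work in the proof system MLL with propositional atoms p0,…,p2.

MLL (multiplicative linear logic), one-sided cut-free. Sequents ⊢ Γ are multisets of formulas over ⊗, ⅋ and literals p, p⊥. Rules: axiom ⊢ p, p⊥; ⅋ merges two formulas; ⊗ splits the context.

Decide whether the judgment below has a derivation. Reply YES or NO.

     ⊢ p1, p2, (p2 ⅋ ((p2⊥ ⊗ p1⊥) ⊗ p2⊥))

Derivation (root first):
[⅋]  ⊢ p1, p2, (p2 ⅋ ((p2⊥ ⊗ p1⊥) ⊗ p2⊥))
  [⊗]  ⊢ p2, p1, p2, ((p2⊥ ⊗ p1⊥) ⊗ p2⊥)
    [⊗]  ⊢ p2, p1, (p2⊥ ⊗ p1⊥)
      [Ax]  ⊢ p2, p2⊥
      [Ax]  ⊢ p1, p1⊥
    [Ax]  ⊢ p2, p2⊥

Result: YES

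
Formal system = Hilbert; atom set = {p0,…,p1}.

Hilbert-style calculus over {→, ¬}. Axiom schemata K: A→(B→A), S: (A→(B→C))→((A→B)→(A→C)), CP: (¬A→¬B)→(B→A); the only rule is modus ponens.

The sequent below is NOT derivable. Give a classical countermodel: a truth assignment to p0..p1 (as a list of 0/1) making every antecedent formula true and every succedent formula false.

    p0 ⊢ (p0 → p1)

Truth-table refutation:
  v=00: Γ:[p0=F] Δ:[(p0 → p1)=T] refutes=False
  v=01: Γ:[p0=F] Δ:[(p0 → p1)=T] refutes=False
  v=10: Γ:[p0=T] Δ:[(p0 → p1)=F] refutes=True  ← countermodel

Result: [1, 0]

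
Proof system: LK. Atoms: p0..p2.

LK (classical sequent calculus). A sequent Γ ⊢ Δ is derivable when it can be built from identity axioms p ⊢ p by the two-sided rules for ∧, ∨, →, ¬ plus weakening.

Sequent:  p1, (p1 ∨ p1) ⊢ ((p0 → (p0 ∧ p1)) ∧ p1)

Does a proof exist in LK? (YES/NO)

Derivation (root first):
[∧R] p1, (p1 ∨ p1) ⊢ ((p0 → (p0 ∧ p1)) ∧ p1)
  [→R] p1 ⊢ (p0 → (p0 ∧ p1))
    [∧R] p1, p0 ⊢ (p0 ∧ p1)
      [Ax] p0 ⊢ p0
      [Ax] p1 ⊢ p1
  [∨L] (p1 ∨ p1) ⊢ p1
    [Ax] p1 ⊢ p1
    [Ax] p1 ⊢ p1

Result: YES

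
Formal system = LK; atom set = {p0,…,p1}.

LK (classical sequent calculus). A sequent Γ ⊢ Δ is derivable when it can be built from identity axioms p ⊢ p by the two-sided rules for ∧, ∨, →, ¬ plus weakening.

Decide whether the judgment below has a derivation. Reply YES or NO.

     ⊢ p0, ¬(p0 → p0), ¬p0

Proof tree:
[¬R]  ⊢ p0, ¬(p0 → p0), ¬p0
  [¬R] p0 ⊢ p0, ¬(p0 → p0)
    [→L] p0, (p0 → p0) ⊢ p0
      [WR] p0 ⊢ p0, p0
        [Ax] p0 ⊢ p0
      [Ax] p0 ⊢ p0

Result: YES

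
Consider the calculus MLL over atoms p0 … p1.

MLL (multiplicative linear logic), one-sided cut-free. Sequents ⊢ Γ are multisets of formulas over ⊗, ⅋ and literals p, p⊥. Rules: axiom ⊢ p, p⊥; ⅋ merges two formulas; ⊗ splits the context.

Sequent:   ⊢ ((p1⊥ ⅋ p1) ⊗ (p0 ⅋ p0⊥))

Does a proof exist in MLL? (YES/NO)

Derivation (root first):
[⊗]  ⊢ ((p1⊥ ⅋ p1) ⊗ (p0 ⅋ p0⊥))
  [⅋]  ⊢ (p1⊥ ⅋ p1)
    [Ax]  ⊢ p1, p1⊥
  [⅋]  ⊢ (p0 ⅋ p0⊥)
    [Ax]  ⊢ p0, p0⊥

Result: YES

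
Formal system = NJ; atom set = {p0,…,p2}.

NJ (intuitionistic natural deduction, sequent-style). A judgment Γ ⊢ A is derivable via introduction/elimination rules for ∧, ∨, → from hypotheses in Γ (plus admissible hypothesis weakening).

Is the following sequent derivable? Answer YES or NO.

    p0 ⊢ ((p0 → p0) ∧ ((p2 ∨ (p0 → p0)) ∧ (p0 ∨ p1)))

Derivation (root first):
[∧I] p0 ⊢ ((p0 → p0) ∧ ((p2 ∨ (p0 → p0)) ∧ (p0 ∨ p1)))
  [→I]  ⊢ (p0 → p0)
    [Ax] p0 ⊢ p0
  [∧I] p0 ⊢ ((p2 ∨ (p0 → p0)) ∧ (p0 ∨ p1))
    [∨I₂]  ⊢ (p2 ∨ (p0 → p0))
      [→I]  ⊢ (p0 → p0)
        [Ax] p0 ⊢ p0
    [∨I₁] p0 ⊢ (p0 ∨ p1)
      [Ax] p0 ⊢ p0

Result: YES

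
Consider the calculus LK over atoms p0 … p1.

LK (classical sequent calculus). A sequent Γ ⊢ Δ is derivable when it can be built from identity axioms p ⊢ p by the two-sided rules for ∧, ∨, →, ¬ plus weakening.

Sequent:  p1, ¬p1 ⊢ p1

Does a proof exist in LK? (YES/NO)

Proof tree:
[WR] p1, ¬p1 ⊢ p1
  [¬L] p1, ¬p1 ⊢ 
    [Ax] p1 ⊢ p1

Result: YES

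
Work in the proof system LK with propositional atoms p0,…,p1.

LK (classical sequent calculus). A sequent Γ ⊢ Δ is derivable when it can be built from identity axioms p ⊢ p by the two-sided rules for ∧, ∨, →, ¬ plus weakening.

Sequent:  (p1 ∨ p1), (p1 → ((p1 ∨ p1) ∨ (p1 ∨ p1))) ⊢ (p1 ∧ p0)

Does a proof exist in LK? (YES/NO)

Search for a countermodel by truth-table:
  v=00: Γ:[(p1 ∨ p1)=F, (p1 → ((p1 ∨ p1) ∨ (p1 ∨ p1)))=T] Δ:[(p1 ∧ p0)=F] refutes=False
  v=01: Γ:[(p1 ∨ p1)=T, (p1 → ((p1 ∨ p1) ∨ (p1 ∨ p1)))=T] Δ:[(p1 ∧ p0)=F] refutes=True  ← countermodel

Result: NO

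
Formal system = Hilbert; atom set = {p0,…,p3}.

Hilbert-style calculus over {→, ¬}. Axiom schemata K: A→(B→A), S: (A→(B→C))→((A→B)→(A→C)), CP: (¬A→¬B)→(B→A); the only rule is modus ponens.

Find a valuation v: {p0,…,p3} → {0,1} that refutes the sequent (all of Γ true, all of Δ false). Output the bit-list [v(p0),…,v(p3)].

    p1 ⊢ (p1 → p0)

Search for a countermodel by truth-table:
  v=0000: Γ:[p1=F] Δ:[(p1 → p0)=T] refutes=False
  v=0001: Γ:[p1=F] Δ:[(p1 → p0)=T] refutes=False
  v=0010: Γ:[p1=F] Δ:[(p1 → p0)=T] refutes=False
  v=0011: Γ:[p1=F] Δ:[(p1 → p0)=T] refutes=False
  v=0100: Γ:[p1=T] Δ:[(p1 → p0)=F] refutes=True  ← countermodel

Result: [0, 1, 0, 0]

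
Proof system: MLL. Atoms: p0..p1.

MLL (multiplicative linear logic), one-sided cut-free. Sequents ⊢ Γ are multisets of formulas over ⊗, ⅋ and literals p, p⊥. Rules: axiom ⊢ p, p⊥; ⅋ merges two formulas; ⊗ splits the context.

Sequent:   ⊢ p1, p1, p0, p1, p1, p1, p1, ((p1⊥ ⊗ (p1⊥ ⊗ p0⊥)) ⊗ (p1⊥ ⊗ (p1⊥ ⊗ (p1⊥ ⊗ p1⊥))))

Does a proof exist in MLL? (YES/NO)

Derivation (root first):
[⊗]  ⊢ p1, p1, p0, p1, p1, p1, p1, ((p1⊥ ⊗ (p1⊥ ⊗ p0⊥)) ⊗ (p1⊥ ⊗ (p1⊥ ⊗ (p1⊥ ⊗ p1⊥))))
  [⊗]  ⊢ p1, p1, p0, (p1⊥ ⊗ (p1⊥ ⊗ p0⊥))
    [Ax]  ⊢ p1, p1⊥
    [⊗]  ⊢ p1, p0, (p1⊥ ⊗ p0⊥)
      [Ax]  ⊢ p1, p1⊥
      [Ax]  ⊢ p0, p0⊥
  [⊗]  ⊢ p1, p1, p1, p1, (p1⊥ ⊗ (p1⊥ ⊗ (p1⊥ ⊗ p1⊥)))
    [Ax]  ⊢ p1, p1⊥
    [⊗]  ⊢ p1, p1, p1, (p1⊥ ⊗ (p1⊥ ⊗ p1⊥))
      [Ax]  ⊢ p1, p1⊥
      [⊗]  ⊢ p1, p1, (p1⊥ ⊗ p1⊥)
        [Ax]  ⊢ p1, p1⊥
        [Ax]  ⊢ p1, p1⊥

Result: YES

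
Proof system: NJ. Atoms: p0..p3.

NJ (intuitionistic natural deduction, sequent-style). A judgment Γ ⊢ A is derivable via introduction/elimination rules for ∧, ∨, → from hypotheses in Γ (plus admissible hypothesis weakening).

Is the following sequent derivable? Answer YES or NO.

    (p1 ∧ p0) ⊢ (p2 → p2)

Derivation (root first):
[→I] (p1 ∧ p0) ⊢ (p2 → p2)
  [Wk] p2, (p1 ∧ p0) ⊢ p2
    [Ax] p2 ⊢ p2

Result: YES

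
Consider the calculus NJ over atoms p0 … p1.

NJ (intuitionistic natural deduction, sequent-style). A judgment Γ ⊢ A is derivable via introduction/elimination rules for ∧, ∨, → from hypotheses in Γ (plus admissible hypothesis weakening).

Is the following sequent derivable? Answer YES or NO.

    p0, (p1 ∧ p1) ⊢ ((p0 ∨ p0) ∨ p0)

Derivation trace:
[Wk] p0, (p1 ∧ p1) ⊢ ((p0 ∨ p0) ∨ p0)
  [∨I₁] p0 ⊢ ((p0 ∨ p0) ∨ p0)
    [∨I₂] p0 ⊢ (p0 ∨ p0)
      [Ax] p0 ⊢ p0

Result: YES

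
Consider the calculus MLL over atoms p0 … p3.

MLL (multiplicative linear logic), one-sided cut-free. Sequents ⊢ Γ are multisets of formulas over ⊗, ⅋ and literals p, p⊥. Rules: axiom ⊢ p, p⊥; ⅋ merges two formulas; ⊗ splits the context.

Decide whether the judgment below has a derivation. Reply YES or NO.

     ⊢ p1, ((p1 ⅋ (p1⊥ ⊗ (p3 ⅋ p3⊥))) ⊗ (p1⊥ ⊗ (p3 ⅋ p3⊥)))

Derivation trace:
[⊗]  ⊢ p1, ((p1 ⅋ (p1⊥ ⊗ (p3 ⅋ p3⊥))) ⊗ (p1⊥ ⊗ (p3 ⅋ p3⊥)))
  [⅋]  ⊢ (p1 ⅋ (p1⊥ ⊗ (p3 ⅋ p3⊥)))
    [⊗]  ⊢ p1, (p1⊥ ⊗ (p3 ⅋ p3⊥))
      [Ax]  ⊢ p1, p1⊥
      [⅋]  ⊢ (p3 ⅋ p3⊥)
        [Ax]  ⊢ p3, p3⊥
  [⊗]  ⊢ p1, (p1⊥ ⊗ (p3 ⅋ p3⊥))
    [Ax]  ⊢ p1, p1⊥
    [⅋]  ⊢ (p3 ⅋ p3⊥)
      [Ax]  ⊢ p3, p3⊥

Result: YES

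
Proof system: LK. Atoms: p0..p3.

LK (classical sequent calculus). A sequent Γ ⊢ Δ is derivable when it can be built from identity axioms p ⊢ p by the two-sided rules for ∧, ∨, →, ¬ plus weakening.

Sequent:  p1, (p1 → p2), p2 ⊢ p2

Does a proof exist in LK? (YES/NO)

Derivation (root first):
[WL] p1, (p1 → p2), p2 ⊢ p2
  [→L] p1, (p1 → p2) ⊢ p2
    [Ax] p1 ⊢ p1
    [Ax] p2 ⊢ p2

Result: YES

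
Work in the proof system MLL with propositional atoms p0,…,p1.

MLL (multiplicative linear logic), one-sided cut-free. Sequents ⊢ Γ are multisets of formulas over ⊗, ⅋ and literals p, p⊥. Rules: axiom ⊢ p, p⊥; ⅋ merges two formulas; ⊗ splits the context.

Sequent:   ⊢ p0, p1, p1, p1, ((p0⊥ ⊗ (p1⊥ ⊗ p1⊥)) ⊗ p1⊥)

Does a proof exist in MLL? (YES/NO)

Derivation (root first):
[⊗]  ⊢ p0, p1, p1, p1, ((p0⊥ ⊗ (p1⊥ ⊗ p1⊥)) ⊗ p1⊥)
  [⊗]  ⊢ p0, p1, p1, (p0⊥ ⊗ (p1⊥ ⊗ p1⊥))
    [Ax]  ⊢ p0, p0⊥
    [⊗]  ⊢ p1, p1, (p1⊥ ⊗ p1⊥)
      [Ax]  ⊢ p1, p1⊥
      [Ax]  ⊢ p1, p1⊥
  [Ax]  ⊢ p1, p1⊥

Result: YES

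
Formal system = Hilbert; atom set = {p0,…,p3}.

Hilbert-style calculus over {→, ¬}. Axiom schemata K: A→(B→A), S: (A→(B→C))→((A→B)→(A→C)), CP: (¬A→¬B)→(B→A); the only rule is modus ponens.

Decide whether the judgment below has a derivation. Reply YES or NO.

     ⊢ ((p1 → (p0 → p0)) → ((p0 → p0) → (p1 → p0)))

Enumerate valuations to refute Γ ⊢ Δ:
  v=0000: Γ:[] Δ:[((p1 → (p0 → p0)) → ((p0 → p0) → (p1 → p0)))=T] refutes=False
  v=0001: Γ:[] Δ:[((p1 → (p0 → p0)) → ((p0 → p0) → (p1 → p0)))=T] refutes=False
  v=0010: Γ:[] Δ:[((p1 → (p0 → p0)) → ((p0 → p0) → (p1 → p0)))=T] refutes=False
  v=0011: Γ:[] Δ:[((p1 → (p0 → p0)) → ((p0 → p0) → (p1 → p0)))=T] refutes=False
  v=0100: Γ:[] Δ:[((p1 → (p0 → p0)) → ((p0 → p0) → (p1 → p0)))=F] refutes=True  ← countermodel

Result: NO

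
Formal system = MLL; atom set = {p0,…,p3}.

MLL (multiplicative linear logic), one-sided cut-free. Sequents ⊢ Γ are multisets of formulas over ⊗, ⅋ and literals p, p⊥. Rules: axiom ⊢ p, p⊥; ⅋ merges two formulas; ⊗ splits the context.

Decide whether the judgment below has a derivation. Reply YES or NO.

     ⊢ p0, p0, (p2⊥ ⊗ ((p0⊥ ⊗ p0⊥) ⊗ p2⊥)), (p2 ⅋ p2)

Derivation (root first):
[⅋]  ⊢ p0, p0, (p2⊥ ⊗ ((p0⊥ ⊗ p0⊥) ⊗ p2⊥)), (p2 ⅋ p2)
  [⊗]  ⊢ p2, p0, p0, p2, (p2⊥ ⊗ ((p0⊥ ⊗ p0⊥) ⊗ p2⊥))
    [Ax]  ⊢ p2, p2⊥
    [⊗]  ⊢ p0, p0, p2, ((p0⊥ ⊗ p0⊥) ⊗ p2⊥)
      [⊗]  ⊢ p0, p0, (p0⊥ ⊗ p0⊥)
        [Ax]  ⊢ p0, p0⊥
        [Ax]  ⊢ p0, p0⊥
      [Ax]  ⊢ p2, p2⊥

Result: YES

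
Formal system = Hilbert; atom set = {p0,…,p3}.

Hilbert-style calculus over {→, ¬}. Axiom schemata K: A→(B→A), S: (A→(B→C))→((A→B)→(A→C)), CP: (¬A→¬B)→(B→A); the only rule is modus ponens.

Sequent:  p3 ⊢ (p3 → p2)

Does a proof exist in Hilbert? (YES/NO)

Search for a countermodel by truth-table:
  v=0000: Γ:[p3=F] Δ:[(p3 → p2)=T] refutes=False
  v=0001: Γ:[p3=T] Δ:[(p3 → p2)=F] refutes=True  ← countermodel

Result: NO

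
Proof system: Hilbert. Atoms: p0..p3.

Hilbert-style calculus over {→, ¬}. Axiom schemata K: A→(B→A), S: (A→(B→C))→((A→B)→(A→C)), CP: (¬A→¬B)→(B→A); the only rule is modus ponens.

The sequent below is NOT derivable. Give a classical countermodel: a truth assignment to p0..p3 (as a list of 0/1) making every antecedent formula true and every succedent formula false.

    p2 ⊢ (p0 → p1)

Enumerate valuations to refute Γ ⊢ Δ:
  v=0000: Γ:[p2=F] Δ:[(p0 → p1)=T] refutes=False
  v=0001: Γ:[p2=F] Δ:[(p0 → p1)=T] refutes=False
  v=0010: Γ:[p2=T] Δ:[(p0 → p1)=T] refutes=False
  v=0011: Γ:[p2=T] Δ:[(p0 → p1)=T] refutes=False
  v=0100: Γ:[p2=F] Δ:[(p0 → p1)=T] refutes=False
  v=0101: Γ:[p2=F] Δ:[(p0 → p1)=T] refutes=False
  v=0110: Γ:[p2=T] Δ:[(p0 → p1)=T] refutes=False
  v=0111: Γ:[p2=T] Δ:[(p0 → p1)=T] refutes=False
  v=1000: Γ:[p2=F] Δ:[(p0 → p1)=F] refutes=False
  v=1001: Γ:[p2=F] Δ:[(p0 → p1)=F] refutes=False
  v=1010: Γ:[p2=T] Δ:[(p0 → p1)=F] refutes=True  ← countermodel

Result: [1, 0, 1, 0]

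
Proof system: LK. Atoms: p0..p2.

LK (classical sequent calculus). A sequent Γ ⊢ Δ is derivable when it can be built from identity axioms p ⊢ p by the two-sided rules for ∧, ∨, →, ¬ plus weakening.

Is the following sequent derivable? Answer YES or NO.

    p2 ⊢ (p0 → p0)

Derivation (root first):
[WL] p2 ⊢ (p0 → p0)
  [→R]  ⊢ (p0 → p0)
    [Ax] p0 ⊢ p0

Result: YES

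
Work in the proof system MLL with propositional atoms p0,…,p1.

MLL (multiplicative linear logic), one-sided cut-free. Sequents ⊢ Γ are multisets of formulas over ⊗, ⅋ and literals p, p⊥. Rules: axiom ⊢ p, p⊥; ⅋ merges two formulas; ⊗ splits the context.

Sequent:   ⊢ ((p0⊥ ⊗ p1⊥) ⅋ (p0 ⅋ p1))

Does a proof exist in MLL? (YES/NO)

Proof tree:
[⅋]  ⊢ ((p0⊥ ⊗ p1⊥) ⅋ (p0 ⅋ p1))
  [⅋]  ⊢ (p0⊥ ⊗ p1⊥), (p0 ⅋ p1)
    [⊗]  ⊢ p0, p1, (p0⊥ ⊗ p1⊥)
      [Ax]  ⊢ p0, p0⊥
      [Ax]  ⊢ p1, p1⊥

Result: YES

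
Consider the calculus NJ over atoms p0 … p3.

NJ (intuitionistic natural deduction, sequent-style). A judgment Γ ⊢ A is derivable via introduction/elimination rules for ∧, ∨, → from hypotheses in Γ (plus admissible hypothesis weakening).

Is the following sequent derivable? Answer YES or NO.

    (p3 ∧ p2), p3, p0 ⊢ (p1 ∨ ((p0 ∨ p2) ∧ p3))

Proof tree:
[∨I₂] (p3 ∧ p2), p3, p0 ⊢ (p1 ∨ ((p0 ∨ p2) ∧ p3))
  [∧I] (p3 ∧ p2), p3, p0 ⊢ ((p0 ∨ p2) ∧ p3)
    [∨I₁] p0 ⊢ (p0 ∨ p2)
      [Ax] p0 ⊢ p0
    [Wk] p3, (p3 ∧ p2) ⊢ p3
      [Ax] p3 ⊢ p3

Result: YES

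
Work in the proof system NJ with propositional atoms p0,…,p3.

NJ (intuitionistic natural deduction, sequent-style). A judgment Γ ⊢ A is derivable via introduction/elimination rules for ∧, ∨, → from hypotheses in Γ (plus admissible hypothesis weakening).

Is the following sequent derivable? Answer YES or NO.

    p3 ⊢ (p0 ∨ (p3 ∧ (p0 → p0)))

Derivation trace:
[∨I₂] p3 ⊢ (p0 ∨ (p3 ∧ (p0 → p0)))
  [∧I] p3 ⊢ (p3 ∧ (p0 → p0))
    [Ax] p3 ⊢ p3
    [→I]  ⊢ (p0 → p0)
      [Ax] p0 ⊢ p0

Result: YES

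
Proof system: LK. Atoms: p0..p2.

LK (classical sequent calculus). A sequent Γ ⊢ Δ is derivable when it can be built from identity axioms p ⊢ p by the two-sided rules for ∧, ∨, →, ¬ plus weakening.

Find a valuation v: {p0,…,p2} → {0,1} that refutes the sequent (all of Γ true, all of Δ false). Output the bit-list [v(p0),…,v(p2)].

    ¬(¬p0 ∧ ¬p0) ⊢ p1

Enumerate valuations to refute Γ ⊢ Δ:
  v=000: Γ:[¬(¬p0 ∧ ¬p0)=F] Δ:[p1=F] refutes=False
  v=001: Γ:[¬(¬p0 ∧ ¬p0)=F] Δ:[p1=F] refutes=False
  v=010: Γ:[¬(¬p0 ∧ ¬p0)=F] Δ:[p1=T] refutes=False
  v=011: Γ:[¬(¬p0 ∧ ¬p0)=F] Δ:[p1=T] refutes=False
  v=100: Γ:[¬(¬p0 ∧ ¬p0)=T] Δ:[p1=F] refutes=True  ← countermodel

Result: [1, 0, 0]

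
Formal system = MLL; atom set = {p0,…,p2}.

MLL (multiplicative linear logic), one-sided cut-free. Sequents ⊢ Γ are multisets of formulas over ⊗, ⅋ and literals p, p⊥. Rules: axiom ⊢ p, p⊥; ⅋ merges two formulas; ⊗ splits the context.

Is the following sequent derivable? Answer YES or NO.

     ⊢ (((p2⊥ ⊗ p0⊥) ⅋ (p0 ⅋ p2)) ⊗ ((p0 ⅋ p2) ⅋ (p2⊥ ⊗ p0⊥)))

Proof tree:
[⊗]  ⊢ (((p2⊥ ⊗ p0⊥) ⅋ (p0 ⅋ p2)) ⊗ ((p0 ⅋ p2) ⅋ (p2⊥ ⊗ p0⊥)))
  [⅋]  ⊢ ((p2⊥ ⊗ p0⊥) ⅋ (p0 ⅋ p2))
    [⅋]  ⊢ (p2⊥ ⊗ p0⊥), (p0 ⅋ p2)
      [⊗]  ⊢ p2, p0, (p2⊥ ⊗ p0⊥)
        [Ax]  ⊢ p2, p2⊥
        [Ax]  ⊢ p0, p0⊥
  [⅋]  ⊢ ((p0 ⅋ p2) ⅋ (p2⊥ ⊗ p0⊥))
    [⅋]  ⊢ (p2⊥ ⊗ p0⊥), (p0 ⅋ p2)
      [⊗]  ⊢ p2, p0, (p2⊥ ⊗ p0⊥)
        [Ax]  ⊢ p2, p2⊥
        [Ax]  ⊢ p0, p0⊥

Result: YES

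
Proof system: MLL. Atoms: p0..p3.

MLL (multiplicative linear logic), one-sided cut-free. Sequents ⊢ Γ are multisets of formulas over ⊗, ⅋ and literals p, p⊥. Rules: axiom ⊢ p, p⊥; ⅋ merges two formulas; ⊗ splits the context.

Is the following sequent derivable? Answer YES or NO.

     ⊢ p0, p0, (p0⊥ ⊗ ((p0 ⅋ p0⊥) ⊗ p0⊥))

Derivation (root first):
[⊗]  ⊢ p0, p0, (p0⊥ ⊗ ((p0 ⅋ p0⊥) ⊗ p0⊥))
  [Ax]  ⊢ p0, p0⊥
  [⊗]  ⊢ p0, ((p0 ⅋ p0⊥) ⊗ p0⊥)
    [⅋]  ⊢ (p0 ⅋ p0⊥)
      [Ax]  ⊢ p0, p0⊥
    [Ax]  ⊢ p0, p0⊥

Result: YES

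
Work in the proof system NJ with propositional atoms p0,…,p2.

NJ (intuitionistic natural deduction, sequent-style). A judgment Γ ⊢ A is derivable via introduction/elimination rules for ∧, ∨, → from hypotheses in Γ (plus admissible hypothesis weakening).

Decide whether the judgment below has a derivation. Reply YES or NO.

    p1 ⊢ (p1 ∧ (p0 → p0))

Proof tree:
[∧I] p1 ⊢ (p1 ∧ (p0 → p0))
  [Ax] p1 ⊢ p1
  [→I]  ⊢ (p0 → p0)
    [Ax] p0 ⊢ p0

Result: YES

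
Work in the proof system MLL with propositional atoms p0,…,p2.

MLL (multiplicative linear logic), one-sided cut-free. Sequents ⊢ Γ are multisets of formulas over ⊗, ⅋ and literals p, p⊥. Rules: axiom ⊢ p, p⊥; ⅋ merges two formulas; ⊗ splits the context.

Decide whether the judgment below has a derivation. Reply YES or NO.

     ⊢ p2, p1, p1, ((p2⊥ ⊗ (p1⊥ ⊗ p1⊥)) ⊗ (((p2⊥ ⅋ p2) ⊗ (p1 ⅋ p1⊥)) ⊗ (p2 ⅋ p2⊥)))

Derivation (root first):
[⊗]  ⊢ p2, p1, p1, ((p2⊥ ⊗ (p1⊥ ⊗ p1⊥)) ⊗ (((p2⊥ ⅋ p2) ⊗ (p1 ⅋ p1⊥)) ⊗ (p2 ⅋ p2⊥)))
  [⊗]  ⊢ p2, p1, p1, (p2⊥ ⊗ (p1⊥ ⊗ p1⊥))
    [Ax]  ⊢ p2, p2⊥
    [⊗]  ⊢ p1, p1, (p1⊥ ⊗ p1⊥)
      [Ax]  ⊢ p1, p1⊥
      [Ax]  ⊢ p1, p1⊥
  [⊗]  ⊢ (((p2⊥ ⅋ p2) ⊗ (p1 ⅋ p1⊥)) ⊗ (p2 ⅋ p2⊥))
    [⊗]  ⊢ ((p2⊥ ⅋ p2) ⊗ (p1 ⅋ p1⊥))
      [⅋]  ⊢ (p2⊥ ⅋ p2)
        [Ax]  ⊢ p2, p2⊥
      [⅋]  ⊢ (p1 ⅋ p1⊥)
        [Ax]  ⊢ p1, p1⊥
    [⅋]  ⊢ (p2 ⅋ p2⊥)
      [Ax]  ⊢ p2, p2⊥

Result: YES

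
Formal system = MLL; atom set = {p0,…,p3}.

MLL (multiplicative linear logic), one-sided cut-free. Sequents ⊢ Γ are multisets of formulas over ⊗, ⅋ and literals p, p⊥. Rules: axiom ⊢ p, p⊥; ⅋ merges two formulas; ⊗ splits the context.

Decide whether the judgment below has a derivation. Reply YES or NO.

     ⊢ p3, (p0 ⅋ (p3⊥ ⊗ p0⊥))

Derivation (root first):
[⅋]  ⊢ p3, (p0 ⅋ (p3⊥ ⊗ p0⊥))
  [⊗]  ⊢ p3, p0, (p3⊥ ⊗ p0⊥)
    [Ax]  ⊢ p3, p3⊥
    [Ax]  ⊢ p0, p0⊥

Result: YES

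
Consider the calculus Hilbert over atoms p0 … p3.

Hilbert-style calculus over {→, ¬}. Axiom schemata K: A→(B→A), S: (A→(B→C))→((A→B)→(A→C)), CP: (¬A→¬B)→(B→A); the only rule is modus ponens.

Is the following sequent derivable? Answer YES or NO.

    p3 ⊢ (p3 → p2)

Enumerate valuations to refute Γ ⊢ Δ:
  v=0000: Γ:[p3=F] Δ:[(p3 → p2)=T] refutes=False
  v=0001: Γ:[p3=T] Δ:[(p3 → p2)=F] refutes=True  ← countermodel

Result: NO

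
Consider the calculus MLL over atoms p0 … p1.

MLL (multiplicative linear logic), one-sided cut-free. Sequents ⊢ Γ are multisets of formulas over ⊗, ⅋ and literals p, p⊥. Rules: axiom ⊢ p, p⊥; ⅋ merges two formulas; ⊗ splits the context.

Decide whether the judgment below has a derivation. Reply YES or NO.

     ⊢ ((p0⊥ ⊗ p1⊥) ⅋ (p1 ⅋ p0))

Derivation trace:
[⅋]  ⊢ ((p0⊥ ⊗ p1⊥) ⅋ (p1 ⅋ p0))
  [⅋]  ⊢ (p0⊥ ⊗ p1⊥), (p1 ⅋ p0)
    [⊗]  ⊢ p0, p1, (p0⊥ ⊗ p1⊥)
      [Ax]  ⊢ p0, p0⊥
      [Ax]  ⊢ p1, p1⊥

Result: YES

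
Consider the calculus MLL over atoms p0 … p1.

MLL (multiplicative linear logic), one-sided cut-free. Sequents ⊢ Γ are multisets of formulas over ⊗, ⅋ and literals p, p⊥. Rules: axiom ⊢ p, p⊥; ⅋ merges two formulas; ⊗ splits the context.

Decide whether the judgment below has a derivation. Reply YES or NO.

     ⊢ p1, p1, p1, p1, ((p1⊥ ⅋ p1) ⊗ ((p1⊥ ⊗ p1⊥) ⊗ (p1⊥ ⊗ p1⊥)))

Proof tree:
[⊗]  ⊢ p1, p1, p1, p1, ((p1⊥ ⅋ p1) ⊗ ((p1⊥ ⊗ p1⊥) ⊗ (p1⊥ ⊗ p1⊥)))
  [⅋]  ⊢ (p1⊥ ⅋ p1)
    [Ax]  ⊢ p1, p1⊥
  [⊗]  ⊢ p1, p1, p1, p1, ((p1⊥ ⊗ p1⊥) ⊗ (p1⊥ ⊗ p1⊥))
    [⊗]  ⊢ p1, p1, (p1⊥ ⊗ p1⊥)
      [Ax]  ⊢ p1, p1⊥
      [Ax]  ⊢ p1, p1⊥
    [⊗]  ⊢ p1, p1, (p1⊥ ⊗ p1⊥)
      [Ax]  ⊢ p1, p1⊥
      [Ax]  ⊢ p1, p1⊥

Result: YES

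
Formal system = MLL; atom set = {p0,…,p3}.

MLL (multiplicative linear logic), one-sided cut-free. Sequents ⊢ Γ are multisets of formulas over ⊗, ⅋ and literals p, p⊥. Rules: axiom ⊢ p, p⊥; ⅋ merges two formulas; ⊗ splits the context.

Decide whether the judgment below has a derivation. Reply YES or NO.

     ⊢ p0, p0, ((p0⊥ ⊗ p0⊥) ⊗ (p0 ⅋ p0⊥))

Proof tree:
[⊗]  ⊢ p0, p0, ((p0⊥ ⊗ p0⊥) ⊗ (p0 ⅋ p0⊥))
  [⊗]  ⊢ p0, p0, (p0⊥ ⊗ p0⊥)
    [Ax]  ⊢ p0, p0⊥
    [Ax]  ⊢ p0, p0⊥
  [⅋]  ⊢ (p0 ⅋ p0⊥)
    [Ax]  ⊢ p0, p0⊥

Result: YES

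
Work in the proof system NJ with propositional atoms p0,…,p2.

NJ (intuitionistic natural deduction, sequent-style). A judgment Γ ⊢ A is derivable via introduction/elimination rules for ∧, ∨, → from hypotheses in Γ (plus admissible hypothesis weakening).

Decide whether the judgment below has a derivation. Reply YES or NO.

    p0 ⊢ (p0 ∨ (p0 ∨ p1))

Derivation trace:
[∨I₂] p0 ⊢ (p0 ∨ (p0 ∨ p1))
  [∨I₁] p0 ⊢ (p0 ∨ p1)
    [Ax] p0 ⊢ p0

Result: YES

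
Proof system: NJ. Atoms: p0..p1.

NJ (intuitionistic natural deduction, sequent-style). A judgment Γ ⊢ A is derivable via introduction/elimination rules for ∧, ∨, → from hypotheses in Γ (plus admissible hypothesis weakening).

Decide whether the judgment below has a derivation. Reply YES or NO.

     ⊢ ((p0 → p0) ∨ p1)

Derivation (root first):
[∨I₁]  ⊢ ((p0 → p0) ∨ p1)
  [→I]  ⊢ (p0 → p0)
    [Ax] p0 ⊢ p0

Result: YES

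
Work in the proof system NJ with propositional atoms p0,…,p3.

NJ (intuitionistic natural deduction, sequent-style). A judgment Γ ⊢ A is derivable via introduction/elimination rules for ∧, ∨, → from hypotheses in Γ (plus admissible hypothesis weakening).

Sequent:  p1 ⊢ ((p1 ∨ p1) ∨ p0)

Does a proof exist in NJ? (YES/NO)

Derivation trace:
[∨I₁] p1 ⊢ ((p1 ∨ p1) ∨ p0)
  [∨I₁] p1 ⊢ (p1 ∨ p1)
    [Ax] p1 ⊢ p1

Result: YES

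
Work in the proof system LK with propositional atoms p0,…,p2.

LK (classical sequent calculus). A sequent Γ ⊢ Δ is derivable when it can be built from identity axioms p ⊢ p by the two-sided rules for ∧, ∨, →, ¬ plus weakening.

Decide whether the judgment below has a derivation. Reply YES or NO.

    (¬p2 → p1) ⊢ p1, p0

Search for a countermodel by truth-table:
  v=000: Γ:[(¬p2 → p1)=F] Δ:[p1=F, p0=F] refutes=False
  v=001: Γ:[(¬p2 → p1)=T] Δ:[p1=F, p0=F] refutes=True  ← countermodel

Result: NO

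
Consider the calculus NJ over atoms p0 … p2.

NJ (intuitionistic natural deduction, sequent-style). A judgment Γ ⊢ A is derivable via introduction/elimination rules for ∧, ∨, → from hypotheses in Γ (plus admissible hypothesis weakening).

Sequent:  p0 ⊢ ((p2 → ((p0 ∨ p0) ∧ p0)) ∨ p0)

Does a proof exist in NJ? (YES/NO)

Derivation (root first):
[∨I₁] p0 ⊢ ((p2 → ((p0 ∨ p0) ∧ p0)) ∨ p0)
  [→I] p0 ⊢ (p2 → ((p0 ∨ p0) ∧ p0))
    [∧I] p2, p0 ⊢ ((p0 ∨ p0) ∧ p0)
      [∨I₂] p0 ⊢ (p0 ∨ p0)
        [Ax] p0 ⊢ p0
      [Wk] p0, p2 ⊢ p0
        [Ax] p0 ⊢ p0

Result: YES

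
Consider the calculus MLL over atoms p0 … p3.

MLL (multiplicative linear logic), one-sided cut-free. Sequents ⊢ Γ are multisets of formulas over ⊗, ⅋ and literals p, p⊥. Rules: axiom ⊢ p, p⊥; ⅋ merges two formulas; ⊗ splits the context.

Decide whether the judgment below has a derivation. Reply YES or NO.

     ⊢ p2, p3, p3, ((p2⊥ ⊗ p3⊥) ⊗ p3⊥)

Derivation trace:
[⊗]  ⊢ p2, p3, p3, ((p2⊥ ⊗ p3⊥) ⊗ p3⊥)
  [⊗]  ⊢ p2, p3, (p2⊥ ⊗ p3⊥)
    [Ax]  ⊢ p2, p2⊥
    [Ax]  ⊢ p3, p3⊥
  [Ax]  ⊢ p3, p3⊥

Result: YES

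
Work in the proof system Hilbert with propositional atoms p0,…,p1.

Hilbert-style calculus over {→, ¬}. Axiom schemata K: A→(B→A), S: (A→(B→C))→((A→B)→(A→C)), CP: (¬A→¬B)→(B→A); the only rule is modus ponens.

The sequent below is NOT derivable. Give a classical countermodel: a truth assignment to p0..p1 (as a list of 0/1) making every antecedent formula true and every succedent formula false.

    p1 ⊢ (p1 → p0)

Search for a countermodel by truth-table:
  v=00: Γ:[p1=F] Δ:[(p1 → p0)=T] refutes=False
  v=01: Γ:[p1=T] Δ:[(p1 → p0)=F] refutes=True  ← countermodel

Result: [0, 1]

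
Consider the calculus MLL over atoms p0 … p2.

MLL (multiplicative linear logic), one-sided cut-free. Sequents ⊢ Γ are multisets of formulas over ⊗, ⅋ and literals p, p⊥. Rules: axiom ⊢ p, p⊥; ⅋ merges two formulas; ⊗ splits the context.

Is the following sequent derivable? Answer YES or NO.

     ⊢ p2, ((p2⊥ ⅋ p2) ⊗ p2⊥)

Derivation (root first):
[⊗]  ⊢ p2, ((p2⊥ ⅋ p2) ⊗ p2⊥)
  [⅋]  ⊢ (p2⊥ ⅋ p2)
    [Ax]  ⊢ p2, p2⊥
  [Ax]  ⊢ p2, p2⊥

Result: YES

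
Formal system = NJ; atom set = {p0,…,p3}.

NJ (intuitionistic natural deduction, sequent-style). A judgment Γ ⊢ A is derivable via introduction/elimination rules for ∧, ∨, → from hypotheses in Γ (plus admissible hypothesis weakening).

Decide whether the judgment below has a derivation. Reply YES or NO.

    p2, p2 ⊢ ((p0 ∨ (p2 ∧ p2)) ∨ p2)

Derivation (root first):
[∨I₁] p2, p2 ⊢ ((p0 ∨ (p2 ∧ p2)) ∨ p2)
  [∨I₂] p2, p2 ⊢ (p0 ∨ (p2 ∧ p2))
    [Wk] p2, p2 ⊢ (p2 ∧ p2)
      [∧I] p2 ⊢ (p2 ∧ p2)
        [Ax] p2 ⊢ p2
        [Ax] p2 ⊢ p2

Result: YES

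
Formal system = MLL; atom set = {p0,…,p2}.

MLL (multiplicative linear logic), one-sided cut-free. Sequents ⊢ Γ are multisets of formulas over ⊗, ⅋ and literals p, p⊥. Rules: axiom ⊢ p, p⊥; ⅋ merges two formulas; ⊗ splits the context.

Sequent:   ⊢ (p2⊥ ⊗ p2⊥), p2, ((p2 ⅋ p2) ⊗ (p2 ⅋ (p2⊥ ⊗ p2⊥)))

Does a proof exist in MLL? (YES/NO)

Derivation (root first):
[⊗]  ⊢ (p2⊥ ⊗ p2⊥), p2, ((p2 ⅋ p2) ⊗ (p2 ⅋ (p2⊥ ⊗ p2⊥)))
  [⅋]  ⊢ (p2⊥ ⊗ p2⊥), (p2 ⅋ p2)
    [⊗]  ⊢ p2, p2, (p2⊥ ⊗ p2⊥)
      [Ax]  ⊢ p2, p2⊥
      [Ax]  ⊢ p2, p2⊥
  [⅋]  ⊢ p2, (p2 ⅋ (p2⊥ ⊗ p2⊥))
    [⊗]  ⊢ p2, p2, (p2⊥ ⊗ p2⊥)
      [Ax]  ⊢ p2, p2⊥
      [Ax]  ⊢ p2, p2⊥

Result: YES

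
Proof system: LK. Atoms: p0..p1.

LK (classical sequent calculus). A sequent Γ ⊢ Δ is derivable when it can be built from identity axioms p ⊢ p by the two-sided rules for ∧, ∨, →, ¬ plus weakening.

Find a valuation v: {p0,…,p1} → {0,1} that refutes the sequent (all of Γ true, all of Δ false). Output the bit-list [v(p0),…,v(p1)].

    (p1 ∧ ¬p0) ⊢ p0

Truth-table refutation:
  v=00: Γ:[(p1 ∧ ¬p0)=F] Δ:[p0=F] refutes=False
  v=01: Γ:[(p1 ∧ ¬p0)=T] Δ:[p0=F] refutes=True  ← countermodel

Result: [0, 1]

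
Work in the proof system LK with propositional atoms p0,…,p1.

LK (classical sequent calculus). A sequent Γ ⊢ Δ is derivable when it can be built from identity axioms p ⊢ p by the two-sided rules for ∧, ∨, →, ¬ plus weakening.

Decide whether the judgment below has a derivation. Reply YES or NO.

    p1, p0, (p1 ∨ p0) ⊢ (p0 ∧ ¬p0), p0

Proof tree:
[∨L] p1, p0, (p1 ∨ p0) ⊢ (p0 ∧ ¬p0), p0
  [WL] p0, p1 ⊢ p0
    [Ax] p0 ⊢ p0
  [∧R] p1, p0 ⊢ p0, (p0 ∧ ¬p0)
    [WL] p0, p1 ⊢ p0
      [Ax] p0 ⊢ p0
    [¬R]  ⊢ p0, ¬p0
      [Ax] p0 ⊢ p0

Result: YES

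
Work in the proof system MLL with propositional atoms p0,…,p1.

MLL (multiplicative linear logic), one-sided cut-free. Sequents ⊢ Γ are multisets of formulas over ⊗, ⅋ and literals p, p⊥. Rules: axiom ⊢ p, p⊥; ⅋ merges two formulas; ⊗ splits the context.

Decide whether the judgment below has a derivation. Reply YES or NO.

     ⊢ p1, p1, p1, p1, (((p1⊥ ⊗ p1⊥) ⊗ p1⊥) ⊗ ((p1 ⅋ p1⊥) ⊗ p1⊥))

Derivation (root first):
[⊗]  ⊢ p1, p1, p1, p1, (((p1⊥ ⊗ p1⊥) ⊗ p1⊥) ⊗ ((p1 ⅋ p1⊥) ⊗ p1⊥))
  [⊗]  ⊢ p1, p1, p1, ((p1⊥ ⊗ p1⊥) ⊗ p1⊥)
    [⊗]  ⊢ p1, p1, (p1⊥ ⊗ p1⊥)
      [Ax]  ⊢ p1, p1⊥
      [Ax]  ⊢ p1, p1⊥
    [Ax]  ⊢ p1, p1⊥
  [⊗]  ⊢ p1, ((p1 ⅋ p1⊥) ⊗ p1⊥)
    [⅋]  ⊢ (p1 ⅋ p1⊥)
      [Ax]  ⊢ p1, p1⊥
    [Ax]  ⊢ p1, p1⊥

Result: YES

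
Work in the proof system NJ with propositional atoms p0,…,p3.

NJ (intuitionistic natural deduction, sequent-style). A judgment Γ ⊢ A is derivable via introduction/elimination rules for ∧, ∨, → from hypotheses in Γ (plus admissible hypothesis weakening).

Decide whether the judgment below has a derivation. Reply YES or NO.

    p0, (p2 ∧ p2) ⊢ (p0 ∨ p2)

Derivation (root first):
[∨I₁] p0, (p2 ∧ p2) ⊢ (p0 ∨ p2)
  [Wk] p0, (p2 ∧ p2) ⊢ p0
    [Ax] p0 ⊢ p0

Result: YES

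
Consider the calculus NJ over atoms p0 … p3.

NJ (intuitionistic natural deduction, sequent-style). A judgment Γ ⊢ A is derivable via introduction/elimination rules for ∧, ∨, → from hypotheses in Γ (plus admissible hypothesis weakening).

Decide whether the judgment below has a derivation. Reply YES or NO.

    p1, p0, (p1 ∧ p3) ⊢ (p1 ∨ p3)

Proof tree:
[Wk] p1, p0, (p1 ∧ p3) ⊢ (p1 ∨ p3)
  [∨I₁] p1, p0 ⊢ (p1 ∨ p3)
    [Wk] p1, p0 ⊢ p1
      [Ax] p1 ⊢ p1

Result: YES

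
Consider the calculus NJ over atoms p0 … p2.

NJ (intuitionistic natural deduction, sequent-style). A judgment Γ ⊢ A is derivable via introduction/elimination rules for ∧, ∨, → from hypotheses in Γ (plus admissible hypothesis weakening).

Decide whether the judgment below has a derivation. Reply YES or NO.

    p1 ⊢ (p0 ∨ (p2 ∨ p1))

Derivation trace:
[∨I₂] p1 ⊢ (p0 ∨ (p2 ∨ p1))
  [∨I₂] p1 ⊢ (p2 ∨ p1)
    [Ax] p1 ⊢ p1

Result: YES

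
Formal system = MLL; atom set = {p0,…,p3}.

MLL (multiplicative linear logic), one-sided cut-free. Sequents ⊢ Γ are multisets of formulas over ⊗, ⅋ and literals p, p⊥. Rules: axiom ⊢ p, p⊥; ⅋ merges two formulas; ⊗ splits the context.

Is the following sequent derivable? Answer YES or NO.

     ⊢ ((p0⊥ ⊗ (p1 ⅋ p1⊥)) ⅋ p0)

Derivation (root first):
[⅋]  ⊢ ((p0⊥ ⊗ (p1 ⅋ p1⊥)) ⅋ p0)
  [⊗]  ⊢ p0, (p0⊥ ⊗ (p1 ⅋ p1⊥))
    [Ax]  ⊢ p0, p0⊥
    [⅋]  ⊢ (p1 ⅋ p1⊥)
      [Ax]  ⊢ p1, p1⊥

Result: YES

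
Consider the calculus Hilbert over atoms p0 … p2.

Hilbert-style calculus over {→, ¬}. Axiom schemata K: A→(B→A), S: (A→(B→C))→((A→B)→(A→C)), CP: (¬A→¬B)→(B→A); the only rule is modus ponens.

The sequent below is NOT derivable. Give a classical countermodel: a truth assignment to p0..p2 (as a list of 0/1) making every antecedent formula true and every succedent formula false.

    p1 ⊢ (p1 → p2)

Truth-table refutation:
  v=000: Γ:[p1=F] Δ:[(p1 → p2)=T] refutes=False
  v=001: Γ:[p1=F] Δ:[(p1 → p2)=T] refutes=False
  v=010: Γ:[p1=T] Δ:[(p1 → p2)=F] refutes=True  ← countermodel

Result: [0, 1, 0]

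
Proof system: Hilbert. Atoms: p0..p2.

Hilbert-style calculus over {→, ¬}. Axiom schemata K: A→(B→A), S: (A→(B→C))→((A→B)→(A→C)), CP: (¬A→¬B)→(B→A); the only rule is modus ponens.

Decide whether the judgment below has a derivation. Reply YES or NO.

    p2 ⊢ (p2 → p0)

Search for a countermodel by truth-table:
  v=000: Γ:[p2=F] Δ:[(p2 → p0)=T] refutes=False
  v=001: Γ:[p2=T] Δ:[(p2 → p0)=F] refutes=True  ← countermodel

Result: NO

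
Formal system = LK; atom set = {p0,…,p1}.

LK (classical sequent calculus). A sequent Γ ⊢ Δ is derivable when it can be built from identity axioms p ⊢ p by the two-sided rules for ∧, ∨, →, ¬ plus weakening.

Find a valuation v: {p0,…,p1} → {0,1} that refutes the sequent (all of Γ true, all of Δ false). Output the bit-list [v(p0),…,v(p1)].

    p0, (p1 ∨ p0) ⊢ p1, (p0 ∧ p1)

Search for a countermodel by truth-table:
  v=00: Γ:[p0=F, (p1 ∨ p0)=F] Δ:[p1=F, (p0 ∧ p1)=F] refutes=False
  v=01: Γ:[p0=F, (p1 ∨ p0)=T] Δ:[p1=T, (p0 ∧ p1)=F] refutes=False
  v=10: Γ:[p0=T, (p1 ∨ p0)=T] Δ:[p1=F, (p0 ∧ p1)=F] refutes=True  ← countermodel

Result: [1, 0]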